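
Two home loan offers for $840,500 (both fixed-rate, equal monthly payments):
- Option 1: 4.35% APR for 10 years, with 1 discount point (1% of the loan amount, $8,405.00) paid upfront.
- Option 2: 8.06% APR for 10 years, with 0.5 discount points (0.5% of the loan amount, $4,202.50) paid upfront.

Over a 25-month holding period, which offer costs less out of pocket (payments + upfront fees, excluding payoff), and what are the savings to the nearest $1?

Option 1: monthly rate = 4.35%/12 = 0.0036250; payment = 840,500 × 0.0036250 / (1 − (1+0.0036250)^−120) = $8,650.16.
Option 2: monthly rate = 8.06%/12 = 0.0067167; payment = 840,500 × 0.0067167 / (1 − (1+0.0067167)^−120) = $10,224.25.
Over 25 months: Option 1 costs 25 × $8,650.16 + $8,405.00 = $224,659.00; Option 2 costs 25 × $10,224.25 + $4,202.50 = $259,808.75.
Option 1 is cheaper by $259,808.75 − $224,659.00 = $35,149.75.

Option 1 by $35,150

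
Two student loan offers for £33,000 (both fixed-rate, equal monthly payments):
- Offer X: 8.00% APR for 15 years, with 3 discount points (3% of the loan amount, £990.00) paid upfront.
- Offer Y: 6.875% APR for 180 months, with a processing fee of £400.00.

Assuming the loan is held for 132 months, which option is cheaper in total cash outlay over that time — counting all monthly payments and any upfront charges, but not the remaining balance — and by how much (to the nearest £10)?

Offer Y by £3,370

Offer X: monthly rate = 8%/12 = 0.0066667; payment = 33,000 × 0.0066667 / (1 − (1+0.0066667)^−180) = £315.37.
Offer Y: at 6.875% the monthly rate is 0.0057292, so the payment is 33,000 × 0.0057292 / (1 − 1.0057292^−180) = £294.31.
Over 132 months: Offer X costs 132 × £315.37 + £990.00 = £42,618.84; Offer Y costs 132 × £294.31 + £400.00 = £39,248.92.
Offer Y is cheaper by £42,618.84 − £39,248.92 = £3,369.92.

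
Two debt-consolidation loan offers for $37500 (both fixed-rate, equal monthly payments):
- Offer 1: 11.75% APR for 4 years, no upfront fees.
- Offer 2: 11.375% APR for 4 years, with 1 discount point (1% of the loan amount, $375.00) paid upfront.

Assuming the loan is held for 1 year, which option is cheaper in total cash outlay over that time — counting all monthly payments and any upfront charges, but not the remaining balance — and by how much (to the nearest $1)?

Offer 1: at 11.75% the monthly rate is 0.0097917, so the payment is 37,500 × 0.0097917 / (1 − 1.0097917^−48) = $982.92.
Offer 2: at 11.375% the monthly rate is 0.0094792, so the payment is 37,500 × 0.0094792 / (1 − 1.0094792^−48) = $976.05.
Over 12 months: Offer 1 costs 12 × $982.92 = $11,795.04; Offer 2 costs 12 × $976.05 + $375.00 = $12,087.60.
Offer 1 is cheaper by $12,087.60 − $11,795.04 = $292.56.

Offer 1 by $293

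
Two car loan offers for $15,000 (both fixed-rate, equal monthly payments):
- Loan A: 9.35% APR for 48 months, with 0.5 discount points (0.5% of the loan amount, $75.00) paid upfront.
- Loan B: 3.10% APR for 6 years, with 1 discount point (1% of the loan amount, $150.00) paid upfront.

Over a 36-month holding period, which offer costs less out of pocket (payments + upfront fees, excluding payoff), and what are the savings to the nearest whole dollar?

Loan B by $5,224

Loan A: at 9.35% the monthly rate is 0.0077917, so the payment is 15,000 × 0.0077917 / (1 − 1.0077917^−48) = $375.77.
Loan B: monthly rate = 3.1%/12 = 0.0025833; payment = 15,000 × 0.0025833 / (1 − (1+0.0025833)^−72) = $228.58.
Over 36 months: Loan A costs 36 × $375.77 + $75.00 = $13,602.72; Loan B costs 36 × $228.58 + $150.00 = $8,378.88.
Loan B is cheaper by $13,602.72 − $8,378.88 = $5,223.84.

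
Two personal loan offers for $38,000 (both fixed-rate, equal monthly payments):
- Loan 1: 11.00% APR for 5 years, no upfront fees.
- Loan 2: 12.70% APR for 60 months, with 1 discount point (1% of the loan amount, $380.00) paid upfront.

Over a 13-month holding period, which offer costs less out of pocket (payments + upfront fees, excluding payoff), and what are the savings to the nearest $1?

Loan 1 by $804

Loan 1: monthly rate = 11%/12 = 0.0091667; payment = 38,000 × 0.0091667 / (1 − (1+0.0091667)^−60) = $826.21.
Loan 2: monthly rate = 12.7%/12 = 0.0105833; payment = 38,000 × 0.0105833 / (1 − (1+0.0105833)^−60) = $858.79.
Over 13 months: Loan 1 costs 13 × $826.21 = $10,740.73; Loan 2 costs 13 × $858.79 + $380.00 = $11,544.27.
Loan 1 is cheaper by $11,544.27 − $10,740.73 = $803.54.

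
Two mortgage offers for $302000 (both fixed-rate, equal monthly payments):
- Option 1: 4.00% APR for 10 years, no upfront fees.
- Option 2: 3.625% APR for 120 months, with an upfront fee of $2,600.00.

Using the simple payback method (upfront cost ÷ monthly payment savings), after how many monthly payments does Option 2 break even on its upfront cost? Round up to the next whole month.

Option 1: at 4.00% the monthly rate is 0.0033333, so the payment is 302,000 × 0.0033333 / (1 − 1.0033333^−120) = $3,057.60.
Option 2: monthly rate = 3.625%/12 = 0.0030208; payment = 302,000 × 0.0030208 / (1 − (1+0.0030208)^−120) = $3,004.07.
Monthly savings = $3,057.60 − $3,004.07 = $53.53.
Break-even = $2,600.00 / $53.53 = 48.57 → 49 months.

49 months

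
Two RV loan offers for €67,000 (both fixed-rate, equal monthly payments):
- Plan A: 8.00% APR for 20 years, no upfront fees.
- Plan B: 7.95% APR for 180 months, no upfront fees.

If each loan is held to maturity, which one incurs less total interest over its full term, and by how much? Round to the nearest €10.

Plan B by €19,600

Plan A: at 8.00% the monthly rate is 0.0066667, so the payment is 67,000 × 0.0066667 / (1 − 1.0066667^−240) = €560.41.
Total interest on Plan A = 240 × €560.41 − €67,000 = €67,498.40.
Plan B: at 7.95% the monthly rate is 0.0066250, so the payment is 67,000 × 0.0066250 / (1 − 1.0066250^−180) = €638.35.
Total interest on Plan B = 180 × €638.35 − €67,000 = €47,903.00.
Plan B is lower by €19,595.40.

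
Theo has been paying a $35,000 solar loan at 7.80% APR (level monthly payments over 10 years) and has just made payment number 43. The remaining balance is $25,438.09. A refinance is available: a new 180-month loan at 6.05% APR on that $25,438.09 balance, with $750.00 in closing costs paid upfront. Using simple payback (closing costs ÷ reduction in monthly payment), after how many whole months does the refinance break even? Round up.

4 months

Current payment = 35,000 × 7.8%/12 / (1 − (1+0.0065000)^−120) = $420.96.
Refinanced payment = 25,438.09 × 0.0050417 / (1 − (1+0.0050417)^−180) = $215.35.
Monthly savings = $420.96 − $215.35 = $205.61.
Break-even = $750.00 / $205.61 = 3.65 → 4 months.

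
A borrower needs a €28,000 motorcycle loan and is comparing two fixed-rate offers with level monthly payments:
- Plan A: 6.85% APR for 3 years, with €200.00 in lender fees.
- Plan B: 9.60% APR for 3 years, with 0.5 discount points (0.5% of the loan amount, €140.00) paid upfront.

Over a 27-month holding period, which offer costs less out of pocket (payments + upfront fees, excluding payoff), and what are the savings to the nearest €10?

Plan A: at 6.85% the monthly rate is 0.0057083, so the payment is 28,000 × 0.0057083 / (1 − 1.0057083^−36) = €862.64.
Plan B: monthly rate = 9.6%/12 = 0.0080000; payment = 28,000 × 0.0080000 / (1 − (1+0.0080000)^−36) = €898.23.
Over 27 months: Plan A costs 27 × €862.64 + €200.00 = €23,491.28; Plan B costs 27 × €898.23 + €140.00 = €24,392.21.
Plan A is cheaper by €24,392.21 − €23,491.28 = €900.93.

Plan A by €900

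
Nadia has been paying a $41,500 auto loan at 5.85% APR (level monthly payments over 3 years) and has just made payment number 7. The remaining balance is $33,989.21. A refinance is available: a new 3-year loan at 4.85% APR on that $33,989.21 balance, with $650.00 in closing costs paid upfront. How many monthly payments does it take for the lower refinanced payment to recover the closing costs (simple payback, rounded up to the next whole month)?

3 months

Current payment = 41,500 × 5.85%/12 / (1 − (1+0.0048750)^−36) = $1,259.69.
Refinanced payment = 33,989.21 × 0.0040417 / (1 − (1+0.0040417)^−36) = $1,016.40.
Monthly savings = $1,259.69 − $1,016.40 = $243.29.
Break-even = $650.00 / $243.29 = 2.67 → 3 months.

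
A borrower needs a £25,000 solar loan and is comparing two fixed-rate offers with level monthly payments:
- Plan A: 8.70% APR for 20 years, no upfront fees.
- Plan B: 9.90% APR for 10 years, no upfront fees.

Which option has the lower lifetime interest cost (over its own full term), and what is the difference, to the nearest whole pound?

Plan B by £13,352

Plan A: at 8.70% the monthly rate is 0.0072500, so the payment is 25,000 × 0.0072500 / (1 − 1.0072500^−240) = £220.13.
Total interest on Plan A = 240 × £220.13 − £25,000 = £27,831.20.
Plan B: monthly rate = 9.9%/12 = 0.0082500; payment = 25,000 × 0.0082500 / (1 − (1+0.0082500)^−120) = £328.99.
Total interest on Plan B = 120 × £328.99 − £25,000 = £14,478.80.
Plan B is lower by £13,352.40.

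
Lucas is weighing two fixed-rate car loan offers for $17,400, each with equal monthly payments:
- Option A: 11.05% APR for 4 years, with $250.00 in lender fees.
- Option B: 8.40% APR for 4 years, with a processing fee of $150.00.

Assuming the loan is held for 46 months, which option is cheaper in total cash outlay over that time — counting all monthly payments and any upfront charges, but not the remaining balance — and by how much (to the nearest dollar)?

Option A: at 11.05% the monthly rate is 0.0092083, so the payment is 17,400 × 0.0092083 / (1 − 1.0092083^−48) = $450.13.
Option B: at 8.40% the monthly rate is 0.0070000, so the payment is 17,400 × 0.0070000 / (1 − 1.0070000^−48) = $428.06.
Over 46 months: Option A costs 46 × $450.13 + $250.00 = $20,955.98; Option B costs 46 × $428.06 + $150.00 = $19,840.76.
Option B is cheaper by $20,955.98 − $19,840.76 = $1,115.22.

Option B by $1,115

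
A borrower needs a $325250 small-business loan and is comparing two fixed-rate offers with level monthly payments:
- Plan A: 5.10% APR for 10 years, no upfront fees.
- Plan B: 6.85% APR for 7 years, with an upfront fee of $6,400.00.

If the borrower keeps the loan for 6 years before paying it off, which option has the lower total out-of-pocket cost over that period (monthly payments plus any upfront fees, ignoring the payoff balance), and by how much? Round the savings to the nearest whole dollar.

Plan A: at 5.10% the monthly rate is 0.0042500, so the payment is 325,250 × 0.0042500 / (1 − 1.0042500^−120) = $3,465.70.
Plan B: monthly rate = 6.85%/12 = 0.0057083; payment = 325,250 × 0.0057083 / (1 − (1+0.0057083)^−84) = $4,885.08.
Over 72 months: Plan A costs 72 × $3,465.70 = $249,530.40; Plan B costs 72 × $4,885.08 + $6,400.00 = $358,125.76.
Plan A is cheaper by $358,125.76 − $249,530.40 = $108,595.36.

Plan A by $108,595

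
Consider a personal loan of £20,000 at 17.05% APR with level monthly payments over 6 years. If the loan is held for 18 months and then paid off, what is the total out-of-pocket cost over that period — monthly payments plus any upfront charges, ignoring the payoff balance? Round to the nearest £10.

£8,020

Monthly rate = 17.05%/12 = 0.0142083; payment = 20,000 × 0.0142083 / (1 − (1+0.0142083)^−72) = £445.48.
Total outlay = 18 × £445.48 = £8,018.64.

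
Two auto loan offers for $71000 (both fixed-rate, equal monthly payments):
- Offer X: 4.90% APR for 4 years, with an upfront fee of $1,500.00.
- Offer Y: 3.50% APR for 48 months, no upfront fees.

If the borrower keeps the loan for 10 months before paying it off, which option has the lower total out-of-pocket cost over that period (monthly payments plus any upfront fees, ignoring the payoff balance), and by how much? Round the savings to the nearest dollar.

Offer X: at 4.90% the monthly rate is 0.0040833, so the payment is 71,000 × 0.0040833 / (1 − 1.0040833^−48) = $1,631.87.
Offer Y: at 3.50% the monthly rate is 0.0029167, so the payment is 71,000 × 0.0029167 / (1 − 1.0029167^−48) = $1,587.28.
Over 10 months: Offer X costs 10 × $1,631.87 + $1,500.00 = $17,818.70; Offer Y costs 10 × $1,587.28 = $15,872.80.
Offer Y is cheaper by $17,818.70 − $15,872.80 = $1,945.90.

Offer Y by $1,946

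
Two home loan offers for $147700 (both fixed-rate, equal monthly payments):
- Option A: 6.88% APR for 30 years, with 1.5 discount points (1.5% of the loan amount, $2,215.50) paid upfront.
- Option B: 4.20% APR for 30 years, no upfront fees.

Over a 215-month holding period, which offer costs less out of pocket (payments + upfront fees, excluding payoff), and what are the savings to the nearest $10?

Option B by $55,640

Option A: at 6.88% the monthly rate is 0.0057333, so the payment is 147,700 × 0.0057333 / (1 − 1.0057333^−360) = $970.78.
Option B: at 4.20% the monthly rate is 0.0035000, so the payment is 147,700 × 0.0035000 / (1 − 1.0035000^−360) = $722.28.
Over 215 months: Option A costs 215 × $970.78 + $2,215.50 = $210,933.20; Option B costs 215 × $722.28 = $155,290.20.
Option B is cheaper by $210,933.20 − $155,290.20 = $55,643.00.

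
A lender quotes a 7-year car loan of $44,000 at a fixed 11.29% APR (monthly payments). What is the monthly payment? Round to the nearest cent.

At 11.29% the monthly rate is 0.0094083, so the payment is 44,000 × 0.0094083 / (1 − 1.0094083^−84) = $760.11.

$760.11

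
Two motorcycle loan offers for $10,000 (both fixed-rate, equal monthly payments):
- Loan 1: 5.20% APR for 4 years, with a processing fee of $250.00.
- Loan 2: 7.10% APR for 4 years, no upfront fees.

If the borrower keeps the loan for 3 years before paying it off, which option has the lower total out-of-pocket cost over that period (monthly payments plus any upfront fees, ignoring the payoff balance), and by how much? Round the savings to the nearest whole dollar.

Loan 1: at 5.20% the monthly rate is 0.0043333, so the payment is 10,000 × 0.0043333 / (1 − 1.0043333^−48) = $231.20.
Loan 2: at 7.10% the monthly rate is 0.0059167, so the payment is 10,000 × 0.0059167 / (1 − 1.0059167^−48) = $239.93.
Over 36 months: Loan 1 costs 36 × $231.20 + $250.00 = $8,573.20; Loan 2 costs 36 × $239.93 = $8,637.48.
Loan 1 is cheaper by $8,637.48 − $8,573.20 = $64.28.

Loan 1 by $64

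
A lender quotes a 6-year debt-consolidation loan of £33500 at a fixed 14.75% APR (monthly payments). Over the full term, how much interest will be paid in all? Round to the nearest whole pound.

£17,175

Monthly rate = 14.75%/12 = 0.0122917; payment = 33,500 × 0.0122917 / (1 − (1+0.0122917)^−72) = £703.82.
Total paid = 72 × £703.82 = £50,675.04; interest = £50,675.04 − £33,500 = £17,175.04.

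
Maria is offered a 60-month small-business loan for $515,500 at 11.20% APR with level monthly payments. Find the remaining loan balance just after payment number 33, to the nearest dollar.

With monthly rate i = 11.2%/12 = 0.0093333, the balance after k of n payments is P · [(1+i)^n − (1+i)^k] / [(1+i)^n − 1].
(1+0.0093333)^60 = 1.74613158 and (1+0.0093333)^33 = 1.35875868, so the balance is 515,500 × (1.74613158 − 1.35875868) / (1.74613158 − 1) = $267,634.74.

$267,635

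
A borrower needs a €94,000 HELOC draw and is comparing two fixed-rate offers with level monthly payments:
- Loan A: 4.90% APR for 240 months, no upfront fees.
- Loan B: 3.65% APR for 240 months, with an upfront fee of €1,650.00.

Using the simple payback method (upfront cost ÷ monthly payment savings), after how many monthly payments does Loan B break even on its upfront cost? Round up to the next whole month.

Loan A: monthly rate = 4.9%/12 = 0.0040833; payment = 94,000 × 0.0040833 / (1 − (1+0.0040833)^−240) = €615.18.
Loan B: monthly rate = 3.65%/12 = 0.0030417; payment = 94,000 × 0.0030417 / (1 − (1+0.0030417)^−240) = €552.44.
Monthly savings = €615.18 − €552.44 = €62.74.
Break-even = €1,650.00 / €62.74 = 26.30 → 27 months.

27 months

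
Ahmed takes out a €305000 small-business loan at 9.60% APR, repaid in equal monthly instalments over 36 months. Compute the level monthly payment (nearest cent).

€9,784.31

Monthly rate = 9.6%/12 = 0.0080000; payment = 305,000 × 0.0080000 / (1 − (1+0.0080000)^−36) = €9,784.31.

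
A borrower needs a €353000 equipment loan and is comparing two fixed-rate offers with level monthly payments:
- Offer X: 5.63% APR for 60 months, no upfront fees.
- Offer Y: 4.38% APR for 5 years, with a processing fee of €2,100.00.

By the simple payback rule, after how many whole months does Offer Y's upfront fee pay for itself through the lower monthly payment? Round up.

11 months

Offer X: monthly rate = 5.63%/12 = 0.0046917; payment = 353,000 × 0.0046917 / (1 − (1+0.0046917)^−60) = €6,763.91.
Offer Y: monthly rate = 4.38%/12 = 0.0036500; payment = 353,000 × 0.0036500 / (1 − (1+0.0036500)^−60) = €6,561.74.
Monthly savings = €6,763.91 − €6,561.74 = €202.17.
Break-even = €2,100.00 / €202.17 = 10.39 → 11 months.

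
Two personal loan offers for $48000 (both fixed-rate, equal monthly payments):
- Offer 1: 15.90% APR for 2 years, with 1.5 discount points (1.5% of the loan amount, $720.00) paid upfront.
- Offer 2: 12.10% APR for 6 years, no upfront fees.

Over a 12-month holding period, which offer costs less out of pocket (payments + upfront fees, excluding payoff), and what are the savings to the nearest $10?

Offer 2 by $17,600

Offer 1: monthly rate = 15.9%/12 = 0.0132500; payment = 48,000 × 0.0132500 / (1 − (1+0.0132500)^−24) = $2,347.94.
Offer 2: at 12.10% the monthly rate is 0.0100833, so the payment is 48,000 × 0.0100833 / (1 − 1.0100833^−72) = $940.91.
Over 12 months: Offer 1 costs 12 × $2,347.94 + $720.00 = $28,895.28; Offer 2 costs 12 × $940.91 = $11,290.92.
Offer 2 is cheaper by $28,895.28 − $11,290.92 = $17,604.36.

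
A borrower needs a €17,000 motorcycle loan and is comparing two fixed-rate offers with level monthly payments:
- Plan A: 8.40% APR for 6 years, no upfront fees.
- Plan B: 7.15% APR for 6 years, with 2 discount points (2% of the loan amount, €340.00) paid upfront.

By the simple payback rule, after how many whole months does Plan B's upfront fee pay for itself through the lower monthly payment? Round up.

Plan A: at 8.40% the monthly rate is 0.0070000, so the payment is 17,000 × 0.0070000 / (1 − 1.0070000^−72) = €301.40.
Plan B: at 7.15% the monthly rate is 0.0059583, so the payment is 17,000 × 0.0059583 / (1 − 1.0059583^−72) = €291.06.
Monthly savings = €301.40 − €291.06 = €10.34.
Break-even = €340.00 / €10.34 = 32.88 → 33 months.

33 months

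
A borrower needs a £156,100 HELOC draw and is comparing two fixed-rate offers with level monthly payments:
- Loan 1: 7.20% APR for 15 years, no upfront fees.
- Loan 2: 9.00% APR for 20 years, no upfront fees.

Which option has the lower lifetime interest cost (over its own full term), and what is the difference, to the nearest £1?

Loan 1: monthly rate = 7.2%/12 = 0.0060000; payment = 156,100 × 0.0060000 / (1 − (1+0.0060000)^−180) = £1,420.58.
Total interest on Loan 1 = 180 × £1,420.58 − £156,100 = £99,604.40.
Loan 2: at 9.00% the monthly rate is 0.0075000, so the payment is 156,100 × 0.0075000 / (1 − 1.0075000^−240) = £1,404.47.
Total interest on Loan 2 = 240 × £1,404.47 − £156,100 = £180,972.80.
Loan 1 is lower by £81,368.40.

Loan 1 by £81,368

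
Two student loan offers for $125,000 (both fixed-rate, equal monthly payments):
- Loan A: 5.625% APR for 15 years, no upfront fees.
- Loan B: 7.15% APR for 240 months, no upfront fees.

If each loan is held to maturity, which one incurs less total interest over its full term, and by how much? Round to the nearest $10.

Loan A by $49,960

Loan A: at 5.625% the monthly rate is 0.0046875, so the payment is 125,000 × 0.0046875 / (1 − 1.0046875^−180) = $1,029.66.
Total interest on Loan A = 180 × $1,029.66 − $125,000 = $60,338.80.
Loan B: monthly rate = 7.15%/12 = 0.0059583; payment = 125,000 × 0.0059583 / (1 − (1+0.0059583)^−240) = $980.41.
Total interest on Loan B = 240 × $980.41 − $125,000 = $110,298.40.
Loan A is lower by $49,959.60.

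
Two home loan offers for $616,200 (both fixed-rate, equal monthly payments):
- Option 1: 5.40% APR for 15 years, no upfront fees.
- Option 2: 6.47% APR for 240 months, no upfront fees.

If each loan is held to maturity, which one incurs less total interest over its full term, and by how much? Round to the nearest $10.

Option 1: at 5.40% the monthly rate is 0.0045000, so the payment is 616,200 × 0.0045000 / (1 − 1.0045000^−180) = $5,002.23.
Total interest on Option 1 = 180 × $5,002.23 − $616,200 = $284,201.40.
Option 2: at 6.47% the monthly rate is 0.0053917, so the payment is 616,200 × 0.0053917 / (1 − 1.0053917^−240) = $4,583.34.
Total interest on Option 2 = 240 × $4,583.34 − $616,200 = $483,801.60.
Option 1 is lower by $199,600.20.

Option 1 by $199,600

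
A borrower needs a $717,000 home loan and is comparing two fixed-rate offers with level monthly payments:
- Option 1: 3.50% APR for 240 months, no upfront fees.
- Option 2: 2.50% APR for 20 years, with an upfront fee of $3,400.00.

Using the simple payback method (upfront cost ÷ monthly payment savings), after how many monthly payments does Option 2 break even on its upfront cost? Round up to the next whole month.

Option 1: monthly rate = 3.5%/12 = 0.0029167; payment = 717,000 × 0.0029167 / (1 − (1+0.0029167)^−240) = $4,158.31.
Option 2: at 2.50% the monthly rate is 0.0020833, so the payment is 717,000 × 0.0020833 / (1 − 1.0020833^−240) = $3,799.40.
Monthly savings = $4,158.31 − $3,799.40 = $358.91.
Break-even = $3,400.00 / $358.91 = 9.47 → 10 months.

10 months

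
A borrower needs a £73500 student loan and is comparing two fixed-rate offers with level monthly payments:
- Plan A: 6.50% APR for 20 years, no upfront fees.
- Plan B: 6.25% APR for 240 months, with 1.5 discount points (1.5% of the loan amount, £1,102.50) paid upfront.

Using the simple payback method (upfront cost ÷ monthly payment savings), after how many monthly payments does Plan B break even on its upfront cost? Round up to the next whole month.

Plan A: at 6.50% the monthly rate is 0.0054167, so the payment is 73,500 × 0.0054167 / (1 − 1.0054167^−240) = £548.00.
Plan B: at 6.25% the monthly rate is 0.0052083, so the payment is 73,500 × 0.0052083 / (1 − 1.0052083^−240) = £537.23.
Monthly savings = £548.00 − £537.23 = £10.77.
Break-even = £1,102.50 / £10.77 = 102.37 → 103 months.

103 months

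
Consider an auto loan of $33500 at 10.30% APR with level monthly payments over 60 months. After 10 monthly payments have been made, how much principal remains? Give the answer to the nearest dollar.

With monthly rate i = 10.3%/12 = 0.0085833, the balance after k of n payments is P · [(1+i)^n − (1+i)^k] / [(1+i)^n − 1].
(1+0.0085833)^60 = 1.66996448 and (1+0.0085833)^10 = 1.08922568, so the balance is 33,500 × (1.66996448 − 1.08922568) / (1.66996448 − 1) = $29,038.48.

$29,038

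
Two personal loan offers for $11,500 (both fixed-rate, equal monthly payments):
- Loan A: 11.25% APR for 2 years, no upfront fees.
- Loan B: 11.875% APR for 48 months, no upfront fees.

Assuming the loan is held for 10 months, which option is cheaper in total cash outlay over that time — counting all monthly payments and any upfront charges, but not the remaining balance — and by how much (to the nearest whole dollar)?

Loan B by $2,352

Loan A: at 11.25% the monthly rate is 0.0093750, so the payment is 11,500 × 0.0093750 / (1 − 1.0093750^−24) = $537.33.
Loan B: at 11.875% the monthly rate is 0.0098958, so the payment is 11,500 × 0.0098958 / (1 − 1.0098958^−48) = $302.13.
Over 10 months: Loan A costs 10 × $537.33 = $5,373.30; Loan B costs 10 × $302.13 = $3,021.30.
Loan B is cheaper by $5,373.30 − $3,021.30 = $2,352.00.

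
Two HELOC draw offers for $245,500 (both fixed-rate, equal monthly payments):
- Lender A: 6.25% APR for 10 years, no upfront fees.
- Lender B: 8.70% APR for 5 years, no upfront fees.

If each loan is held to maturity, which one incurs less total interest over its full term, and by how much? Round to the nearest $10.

Lender A: at 6.25% the monthly rate is 0.0052083, so the payment is 245,500 × 0.0052083 / (1 − 1.0052083^−120) = $2,756.48.
Total interest on Lender A = 120 × $2,756.48 − $245,500 = $85,277.60.
Lender B: monthly rate = 8.7%/12 = 0.0072500; payment = 245,500 × 0.0072500 / (1 − (1+0.0072500)^−60) = $5,060.51.
Total interest on Lender B = 60 × $5,060.51 − $245,500 = $58,130.60.
Lender B is lower by $27,147.00.

Lender B by $27,150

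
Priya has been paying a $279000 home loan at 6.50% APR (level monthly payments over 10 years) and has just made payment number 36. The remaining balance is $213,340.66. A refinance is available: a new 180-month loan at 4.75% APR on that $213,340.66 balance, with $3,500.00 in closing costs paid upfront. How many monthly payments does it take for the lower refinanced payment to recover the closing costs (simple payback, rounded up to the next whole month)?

3 months

Current payment = 279,000 × 6.5%/12 / (1 − (1+0.0054167)^−120) = $3,167.99.
Refinanced payment = 213,340.66 × 0.0039583 / (1 − (1+0.0039583)^−180) = $1,659.43.
Monthly savings = $3,167.99 − $1,659.43 = $1,508.56.
Break-even = $3,500.00 / $1,508.56 = 2.32 → 3 months.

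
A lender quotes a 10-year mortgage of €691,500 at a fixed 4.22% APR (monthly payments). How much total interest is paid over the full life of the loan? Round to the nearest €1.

€157,336

At 4.22% the monthly rate is 0.0035167, so the payment is 691,500 × 0.0035167 / (1 − 1.0035167^−120) = €7,073.63.
Total paid = 120 × €7,073.63 = €848,835.60; interest = €848,835.60 − €691,500 = €157,335.60.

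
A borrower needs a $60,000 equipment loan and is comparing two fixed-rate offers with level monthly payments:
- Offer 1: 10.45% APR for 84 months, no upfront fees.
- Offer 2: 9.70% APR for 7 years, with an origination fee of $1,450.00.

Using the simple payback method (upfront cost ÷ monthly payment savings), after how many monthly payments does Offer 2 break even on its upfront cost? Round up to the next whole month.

63 months

Offer 1: at 10.45% the monthly rate is 0.0087083, so the payment is 60,000 × 0.0087083 / (1 − 1.0087083^−84) = $1,010.08.
Offer 2: at 9.70% the monthly rate is 0.0080833, so the payment is 60,000 × 0.0080833 / (1 − 1.0080833^−84) = $986.80.
Monthly savings = $1,010.08 − $986.80 = $23.28.
Break-even = $1,450.00 / $23.28 = 62.29 → 63 months.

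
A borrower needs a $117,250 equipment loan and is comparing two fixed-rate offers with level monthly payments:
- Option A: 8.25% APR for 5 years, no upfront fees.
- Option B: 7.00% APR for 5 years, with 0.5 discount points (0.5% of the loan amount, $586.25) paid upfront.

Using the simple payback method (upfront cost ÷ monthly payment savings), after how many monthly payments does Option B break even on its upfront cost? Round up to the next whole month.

9 months

Option A: monthly rate = 8.25%/12 = 0.0068750; payment = 117,250 × 0.0068750 / (1 − (1+0.0068750)^−60) = $2,391.46.
Option B: monthly rate = 7%/12 = 0.0058333; payment = 117,250 × 0.0058333 / (1 − (1+0.0058333)^−60) = $2,321.69.
Monthly savings = $2,391.46 − $2,321.69 = $69.77.
Break-even = $586.25 / $69.77 = 8.40 → 9 months.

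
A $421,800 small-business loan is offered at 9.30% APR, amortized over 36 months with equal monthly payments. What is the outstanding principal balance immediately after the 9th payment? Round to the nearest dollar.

With monthly rate i = 9.3%/12 = 0.0077500, the balance after k of n payments is P · [(1+i)^n − (1+i)^k] / [(1+i)^n − 1].
(1+0.0077500)^36 = 1.32038641 and (1+0.0077500)^9 = 1.07195181, so the balance is 421,800 × (1.32038641 − 1.07195181) / (1.32038641 − 1) = $327,072.91.

$327,073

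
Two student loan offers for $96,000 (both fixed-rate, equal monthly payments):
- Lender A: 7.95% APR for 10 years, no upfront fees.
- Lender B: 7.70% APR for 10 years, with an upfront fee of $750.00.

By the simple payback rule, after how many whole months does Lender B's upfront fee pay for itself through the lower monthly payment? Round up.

60 months

Lender A: at 7.95% the monthly rate is 0.0066250, so the payment is 96,000 × 0.0066250 / (1 − 1.0066250^−120) = $1,162.21.
Lender B: at 7.70% the monthly rate is 0.0064167, so the payment is 96,000 × 0.0064167 / (1 − 1.0064167^−120) = $1,149.58.
Monthly savings = $1,162.21 − $1,149.58 = $12.63.
Break-even = $750.00 / $12.63 = 59.38 → 60 months.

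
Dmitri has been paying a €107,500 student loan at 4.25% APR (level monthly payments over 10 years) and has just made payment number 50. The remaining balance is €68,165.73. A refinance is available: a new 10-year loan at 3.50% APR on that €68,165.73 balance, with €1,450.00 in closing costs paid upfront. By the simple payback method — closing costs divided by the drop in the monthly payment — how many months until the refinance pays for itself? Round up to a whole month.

4 months

Current payment = 107,500 × 4.25%/12 / (1 − (1+0.0035417)^−120) = €1,101.20.
Refinanced payment = 68,165.73 × 0.0029167 / (1 − (1+0.0029167)^−120) = €674.06.
Monthly savings = €1,101.20 − €674.06 = €427.14.
Break-even = €1,450.00 / €427.14 = 3.39 → 4 months.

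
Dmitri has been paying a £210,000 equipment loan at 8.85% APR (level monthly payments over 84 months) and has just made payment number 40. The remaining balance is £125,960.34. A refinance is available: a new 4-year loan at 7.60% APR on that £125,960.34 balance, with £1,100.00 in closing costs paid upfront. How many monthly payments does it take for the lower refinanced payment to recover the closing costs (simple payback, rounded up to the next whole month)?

4 months

Current payment = 210,000 × 8.85%/12 / (1 − (1+0.0073750)^−84) = £3,362.74.
Refinanced payment = 125,960.34 × 0.0063333 / (1 − (1+0.0063333)^−48) = £3,051.46.
Monthly savings = £3,362.74 − £3,051.46 = £311.28.
Break-even = £1,100.00 / £311.28 = 3.53 → 4 months.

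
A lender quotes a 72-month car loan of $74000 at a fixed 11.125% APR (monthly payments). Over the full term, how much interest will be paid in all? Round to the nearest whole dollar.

Monthly rate = 11.125%/12 = 0.0092708; payment = 74,000 × 0.0092708 / (1 − (1+0.0092708)^−72) = $1,413.26.
Total paid = 72 × $1,413.26 = $101,754.72; interest = $101,754.72 − $74,000 = $27,754.72.

$27,755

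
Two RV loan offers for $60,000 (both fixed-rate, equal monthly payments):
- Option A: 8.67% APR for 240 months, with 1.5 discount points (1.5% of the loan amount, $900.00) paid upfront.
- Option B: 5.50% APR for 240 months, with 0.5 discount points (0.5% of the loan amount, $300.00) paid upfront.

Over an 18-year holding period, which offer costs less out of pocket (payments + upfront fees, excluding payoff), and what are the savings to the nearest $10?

Option A: monthly rate = 8.67%/12 = 0.0072250; payment = 60,000 × 0.0072250 / (1 − (1+0.0072250)^−240) = $527.17.
Option B: monthly rate = 5.5%/12 = 0.0045833; payment = 60,000 × 0.0045833 / (1 − (1+0.0045833)^−240) = $412.73.
Over 216 months: Option A costs 216 × $527.17 + $900.00 = $114,768.72; Option B costs 216 × $412.73 + $300.00 = $89,449.68.
Option B is cheaper by $114,768.72 − $89,449.68 = $25,319.04.

Option B by $25,320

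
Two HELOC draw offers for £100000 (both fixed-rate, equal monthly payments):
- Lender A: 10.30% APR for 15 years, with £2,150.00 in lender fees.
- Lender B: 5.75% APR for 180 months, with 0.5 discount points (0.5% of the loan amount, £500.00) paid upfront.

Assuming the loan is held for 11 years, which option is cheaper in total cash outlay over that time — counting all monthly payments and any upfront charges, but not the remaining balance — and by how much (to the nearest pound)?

Lender B by £36,316

Lender A: at 10.30% the monthly rate is 0.0085833, so the payment is 100,000 × 0.0085833 / (1 − 1.0085833^−180) = £1,093.03.
Lender B: monthly rate = 5.75%/12 = 0.0047917; payment = 100,000 × 0.0047917 / (1 − (1+0.0047917)^−180) = £830.41.
Over 132 months: Lender A costs 132 × £1,093.03 + £2,150.00 = £146,429.96; Lender B costs 132 × £830.41 + £500.00 = £110,114.12.
Lender B is cheaper by £146,429.96 − £110,114.12 = £36,315.84.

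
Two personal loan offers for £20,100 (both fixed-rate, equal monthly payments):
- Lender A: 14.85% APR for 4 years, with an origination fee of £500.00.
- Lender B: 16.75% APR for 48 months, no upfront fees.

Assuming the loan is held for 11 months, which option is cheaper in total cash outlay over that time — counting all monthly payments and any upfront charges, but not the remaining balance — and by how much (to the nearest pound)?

Lender B by £285

Lender A: monthly rate = 14.85%/12 = 0.0123750; payment = 20,100 × 0.0123750 / (1 − (1+0.0123750)^−48) = £557.87.
Lender B: at 16.75% the monthly rate is 0.0139583, so the payment is 20,100 × 0.0139583 / (1 − 1.0139583^−48) = £577.39.
Over 11 months: Lender A costs 11 × £557.87 + £500.00 = £6,636.57; Lender B costs 11 × £577.39 = £6,351.29.
Lender B is cheaper by £6,636.57 − £6,351.29 = £285.28.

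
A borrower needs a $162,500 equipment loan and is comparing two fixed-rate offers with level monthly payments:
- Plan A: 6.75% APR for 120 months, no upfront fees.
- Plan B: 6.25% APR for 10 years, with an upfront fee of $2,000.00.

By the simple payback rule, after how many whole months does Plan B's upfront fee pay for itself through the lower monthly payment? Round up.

49 months

Plan A: monthly rate = 6.75%/12 = 0.0056250; payment = 162,500 × 0.0056250 / (1 − (1+0.0056250)^−120) = $1,865.89.
Plan B: at 6.25% the monthly rate is 0.0052083, so the payment is 162,500 × 0.0052083 / (1 − 1.0052083^−120) = $1,824.55.
Monthly savings = $1,865.89 − $1,824.55 = $41.34.
Break-even = $2,000.00 / $41.34 = 48.38 → 49 months.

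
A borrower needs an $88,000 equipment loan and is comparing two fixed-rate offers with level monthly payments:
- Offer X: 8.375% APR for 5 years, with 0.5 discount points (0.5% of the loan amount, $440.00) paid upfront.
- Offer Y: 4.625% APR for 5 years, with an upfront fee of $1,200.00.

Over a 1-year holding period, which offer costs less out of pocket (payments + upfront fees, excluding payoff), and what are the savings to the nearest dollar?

Offer X: at 8.375% the monthly rate is 0.0069792, so the payment is 88,000 × 0.0069792 / (1 − 1.0069792^−60) = $1,800.16.
Offer Y: at 4.625% the monthly rate is 0.0038542, so the payment is 88,000 × 0.0038542 / (1 − 1.0038542^−60) = $1,645.59.
Over 12 months: Offer X costs 12 × $1,800.16 + $440.00 = $22,041.92; Offer Y costs 12 × $1,645.59 + $1,200.00 = $20,947.08.
Offer Y is cheaper by $22,041.92 − $20,947.08 = $1,094.84.

Offer Y by $1,095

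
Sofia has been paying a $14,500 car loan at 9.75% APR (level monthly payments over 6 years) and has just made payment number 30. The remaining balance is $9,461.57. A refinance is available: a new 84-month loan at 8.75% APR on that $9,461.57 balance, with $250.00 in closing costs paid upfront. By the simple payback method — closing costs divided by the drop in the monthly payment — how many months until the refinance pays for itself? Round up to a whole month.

3 months

Current payment = 14,500 × 9.75%/12 / (1 − (1+0.0081250)^−72) = $266.80.
Refinanced payment = 9,461.57 × 0.0072917 / (1 − (1+0.0072917)^−84) = $151.03.
Monthly savings = $266.80 − $151.03 = $115.77.
Break-even = $250.00 / $115.77 = 2.16 → 3 months.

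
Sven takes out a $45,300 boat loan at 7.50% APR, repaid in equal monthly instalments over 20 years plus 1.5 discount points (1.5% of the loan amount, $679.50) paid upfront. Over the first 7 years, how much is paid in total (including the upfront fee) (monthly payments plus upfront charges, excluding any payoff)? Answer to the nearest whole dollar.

Monthly rate = 7.5%/12 = 0.0062500; payment = 45,300 × 0.0062500 / (1 − (1+0.0062500)^−240) = $364.93.
Total outlay = 84 × $364.93 + $679.50 = $31,333.62.

$31,334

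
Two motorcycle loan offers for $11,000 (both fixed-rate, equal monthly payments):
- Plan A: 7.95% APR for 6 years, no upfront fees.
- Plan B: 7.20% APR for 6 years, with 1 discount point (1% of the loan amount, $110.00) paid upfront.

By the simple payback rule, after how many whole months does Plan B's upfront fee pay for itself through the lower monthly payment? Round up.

Plan A: at 7.95% the monthly rate is 0.0066250, so the payment is 11,000 × 0.0066250 / (1 − 1.0066250^−72) = $192.60.
Plan B: monthly rate = 7.2%/12 = 0.0060000; payment = 11,000 × 0.0060000 / (1 − (1+0.0060000)^−72) = $188.60.
Monthly savings = $192.60 − $188.60 = $4.00.
Break-even = $110.00 / $4.00 = 27.50 → 28 months.

28 months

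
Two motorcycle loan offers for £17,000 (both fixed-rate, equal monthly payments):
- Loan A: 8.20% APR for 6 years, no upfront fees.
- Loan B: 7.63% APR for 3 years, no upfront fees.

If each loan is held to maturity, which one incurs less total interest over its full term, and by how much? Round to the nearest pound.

Loan B by £2,507

Loan A: monthly rate = 8.2%/12 = 0.0068333; payment = 17,000 × 0.0068333 / (1 − (1+0.0068333)^−72) = £299.73.
Total interest on Loan A = 72 × £299.73 − £17,000 = £4,580.56.
Loan B: monthly rate = 7.63%/12 = 0.0063583; payment = 17,000 × 0.0063583 / (1 − (1+0.0063583)^−36) = £529.82.
Total interest on Loan B = 36 × £529.82 − £17,000 = £2,073.52.
Loan B is lower by £2,507.04.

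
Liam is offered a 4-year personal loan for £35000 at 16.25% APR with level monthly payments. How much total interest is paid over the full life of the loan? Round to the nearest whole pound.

£12,827

Monthly rate = 16.25%/12 = 0.0135417; payment = 35,000 × 0.0135417 / (1 − (1+0.0135417)^−48) = £996.40.
Total paid = 48 × £996.40 = £47,827.20; interest = £47,827.20 − £35,000 = £12,827.20.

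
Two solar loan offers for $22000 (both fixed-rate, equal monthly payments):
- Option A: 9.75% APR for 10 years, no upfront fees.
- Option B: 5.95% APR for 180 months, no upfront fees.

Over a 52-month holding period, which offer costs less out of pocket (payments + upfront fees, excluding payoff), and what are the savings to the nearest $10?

Option A: at 9.75% the monthly rate is 0.0081250, so the payment is 22,000 × 0.0081250 / (1 − 1.0081250^−120) = $287.69.
Option B: at 5.95% the monthly rate is 0.0049583, so the payment is 22,000 × 0.0049583 / (1 − 1.0049583^−180) = $185.05.
Over 52 months: Option A costs 52 × $287.69 = $14,959.88; Option B costs 52 × $185.05 = $9,622.60.
Option B is cheaper by $14,959.88 − $9,622.60 = $5,337.28.

Option B by $5,340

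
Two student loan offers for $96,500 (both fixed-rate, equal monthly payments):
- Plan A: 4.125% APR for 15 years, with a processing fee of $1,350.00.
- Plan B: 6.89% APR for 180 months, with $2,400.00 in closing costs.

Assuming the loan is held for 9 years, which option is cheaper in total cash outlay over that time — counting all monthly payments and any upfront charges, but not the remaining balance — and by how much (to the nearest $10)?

Plan A by $16,340

Plan A: monthly rate = 4.125%/12 = 0.0034375; payment = 96,500 × 0.0034375 / (1 − (1+0.0034375)^−180) = $719.86.
Plan B: monthly rate = 6.89%/12 = 0.0057417; payment = 96,500 × 0.0057417 / (1 − (1+0.0057417)^−180) = $861.45.
Over 108 months: Plan A costs 108 × $719.86 + $1,350.00 = $79,094.88; Plan B costs 108 × $861.45 + $2,400.00 = $95,436.60.
Plan A is cheaper by $95,436.60 − $79,094.88 = $16,341.72.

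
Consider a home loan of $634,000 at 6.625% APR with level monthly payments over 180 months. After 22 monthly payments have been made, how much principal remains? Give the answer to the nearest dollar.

$585,807

With monthly rate i = 6.625%/12 = 0.0055208, the balance after k of n payments is P · [(1+i)^n − (1+i)^k] / [(1+i)^n − 1].
(1+0.0055208)^180 = 2.69397256 and (1+0.0055208)^22 = 1.12876519, so the balance is 634,000 × (2.69397256 − 1.12876519) / (2.69397256 − 1) = $585,807.29.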